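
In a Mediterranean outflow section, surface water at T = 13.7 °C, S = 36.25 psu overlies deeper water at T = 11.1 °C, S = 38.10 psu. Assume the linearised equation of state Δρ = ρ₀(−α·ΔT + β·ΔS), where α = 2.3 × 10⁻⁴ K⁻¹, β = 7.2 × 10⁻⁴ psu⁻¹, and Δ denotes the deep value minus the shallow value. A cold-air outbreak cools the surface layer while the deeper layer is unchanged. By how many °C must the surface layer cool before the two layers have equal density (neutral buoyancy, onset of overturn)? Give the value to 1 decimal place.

8.4 °C

Neutral buoyancy requires Δρ = 0, i.e. −α(T_deep − T_surf′) + β(S_deep − S_surf) = 0.
T_surf′ = T_deep − (β/α)·ΔS = 11.1 − (7.2 × 10⁻⁴/2.3 × 10⁻⁴)·(+1.85) = 5.309 °C.
Cooling required: 13.7 − (5.309) = 8.391 °C.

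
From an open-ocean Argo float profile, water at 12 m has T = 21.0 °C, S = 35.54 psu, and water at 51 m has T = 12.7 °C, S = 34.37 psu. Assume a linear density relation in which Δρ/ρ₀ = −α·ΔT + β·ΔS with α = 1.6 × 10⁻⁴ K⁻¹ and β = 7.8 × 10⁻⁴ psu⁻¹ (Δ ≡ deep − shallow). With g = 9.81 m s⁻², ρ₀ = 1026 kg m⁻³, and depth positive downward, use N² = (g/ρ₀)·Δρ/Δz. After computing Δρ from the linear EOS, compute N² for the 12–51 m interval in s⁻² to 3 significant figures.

ΔT = -8.3 K, ΔS = -1.17 psu (deep − shallow).
Δρ/ρ₀ = −αΔT + βΔS = 1.328 × 10⁻³ − 9.126 × 10⁻⁴ = 4.154 × 10⁻⁴, so Δρ ≈ 0.4262 kg m⁻³.
N² = (g/ρ₀)·Δρ/Δz = g·(Δρ/ρ₀)/Δz = 9.81 × 4.154 × 10⁻⁴ / 39 = 1.0449 × 10⁻⁴ s⁻² ≈ 1.04 × 10⁻⁴ s⁻².

1.04 × 10⁻⁴ s⁻²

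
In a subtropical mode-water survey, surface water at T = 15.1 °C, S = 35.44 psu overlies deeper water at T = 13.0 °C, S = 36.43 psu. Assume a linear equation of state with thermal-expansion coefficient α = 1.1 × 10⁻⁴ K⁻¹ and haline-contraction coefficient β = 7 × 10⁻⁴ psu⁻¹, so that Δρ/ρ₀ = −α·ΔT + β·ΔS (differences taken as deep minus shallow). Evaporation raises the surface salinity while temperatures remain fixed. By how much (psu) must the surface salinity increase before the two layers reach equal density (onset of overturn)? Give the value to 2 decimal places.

1.32 psu

Neutral buoyancy requires −α(T_deep − T_surf) + β(S_deep − S_surf′) = 0.
S_surf′ = S_deep − (α/β)·ΔT = 36.43 − (1.1 × 10⁻⁴/7 × 10⁻⁴)·(-2.1) = 36.7600 psu.
Increase required: 36.7600 − 35.44 = 1.3200 psu.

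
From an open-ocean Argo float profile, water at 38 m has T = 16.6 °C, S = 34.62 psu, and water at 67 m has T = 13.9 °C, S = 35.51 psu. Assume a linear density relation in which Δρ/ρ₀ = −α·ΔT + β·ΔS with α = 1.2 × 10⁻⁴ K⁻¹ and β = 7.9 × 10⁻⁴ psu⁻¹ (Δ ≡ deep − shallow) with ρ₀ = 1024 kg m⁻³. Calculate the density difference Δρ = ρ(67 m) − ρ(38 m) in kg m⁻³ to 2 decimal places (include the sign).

ΔT = -2.7 K, ΔS = +0.89 psu (deep − shallow).
Δρ/ρ₀ = −(1.2 × 10⁻⁴)(-2.7) + (7.9 × 10⁻⁴)(+0.89) = 1.0271 × 10⁻³.
Δρ = 1024 × (1.0271 × 10⁻³) = +1.05 kg m⁻³.
Positive Δρ: denser below, stable.

+1.05 kg m⁻³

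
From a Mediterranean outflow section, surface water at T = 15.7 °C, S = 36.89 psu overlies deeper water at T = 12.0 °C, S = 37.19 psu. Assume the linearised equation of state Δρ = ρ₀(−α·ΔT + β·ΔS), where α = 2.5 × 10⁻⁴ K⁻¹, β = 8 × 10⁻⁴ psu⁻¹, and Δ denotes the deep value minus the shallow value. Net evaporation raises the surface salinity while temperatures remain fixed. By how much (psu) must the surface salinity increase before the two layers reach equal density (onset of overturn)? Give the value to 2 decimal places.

1.46 psu

Neutral buoyancy requires −α(T_deep − T_surf) + β(S_deep − S_surf′) = 0.
S_surf′ = S_deep − (α/β)·ΔT = 37.19 − (2.5 × 10⁻⁴/8 × 10⁻⁴)·(-3.7) = 38.3462 psu.
Increase required: 38.3462 − 36.89 = 1.4562 psu.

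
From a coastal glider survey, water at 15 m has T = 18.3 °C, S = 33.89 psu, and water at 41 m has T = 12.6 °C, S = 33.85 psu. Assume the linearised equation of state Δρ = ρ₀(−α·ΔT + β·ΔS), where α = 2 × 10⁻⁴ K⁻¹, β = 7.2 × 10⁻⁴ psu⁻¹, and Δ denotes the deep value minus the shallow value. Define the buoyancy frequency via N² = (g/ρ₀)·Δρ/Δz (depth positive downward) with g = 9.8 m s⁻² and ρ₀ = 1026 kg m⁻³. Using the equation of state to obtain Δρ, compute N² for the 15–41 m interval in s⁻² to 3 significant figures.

ΔT = -5.7 K, ΔS = -0.04 psu (deep − shallow).
Δρ/ρ₀ = −αΔT + βΔS = 1.14 × 10⁻³ − 2.88 × 10⁻⁵ = 1.1112 × 10⁻³, so Δρ ≈ 1.140 kg m⁻³.
N² = (g/ρ₀)·Δρ/Δz = g·(Δρ/ρ₀)/Δz = 9.8 × 1.1112 × 10⁻³ / 26 = 4.1884 × 10⁻⁴ s⁻² ≈ 4.19 × 10⁻⁴ s⁻².

4.19 × 10⁻⁴ s⁻²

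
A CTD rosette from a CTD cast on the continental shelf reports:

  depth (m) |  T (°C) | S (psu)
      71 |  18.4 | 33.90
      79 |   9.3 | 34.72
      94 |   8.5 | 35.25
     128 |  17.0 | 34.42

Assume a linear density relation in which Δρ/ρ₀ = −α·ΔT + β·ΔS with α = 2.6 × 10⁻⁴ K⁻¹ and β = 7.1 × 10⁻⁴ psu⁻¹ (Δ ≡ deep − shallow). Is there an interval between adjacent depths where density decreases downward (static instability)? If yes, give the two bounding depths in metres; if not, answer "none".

94–128 m

Evaluate Δρ/ρ₀ = −αΔT + βΔS across each adjacent pair:
  71–79 m: −αΔT+βΔS = −(2.6 × 10⁻⁴)(-9.1)+(7.1 × 10⁻⁴)(+0.82) = 2.9 × 10⁻³ → stable
  79–94 m: −αΔT+βΔS = −(2.6 × 10⁻⁴)(-0.8)+(7.1 × 10⁻⁴)(+0.53) = 5.8 × 10⁻⁴ → stable
  94–128 m: −αΔT+βΔS = −(2.6 × 10⁻⁴)(+8.5)+(7.1 × 10⁻⁴)(-0.83) = -2.8 × 10⁻³ → UNSTABLE
The 94–128 m interval has Δρ < 0: lighter water underlies denser water.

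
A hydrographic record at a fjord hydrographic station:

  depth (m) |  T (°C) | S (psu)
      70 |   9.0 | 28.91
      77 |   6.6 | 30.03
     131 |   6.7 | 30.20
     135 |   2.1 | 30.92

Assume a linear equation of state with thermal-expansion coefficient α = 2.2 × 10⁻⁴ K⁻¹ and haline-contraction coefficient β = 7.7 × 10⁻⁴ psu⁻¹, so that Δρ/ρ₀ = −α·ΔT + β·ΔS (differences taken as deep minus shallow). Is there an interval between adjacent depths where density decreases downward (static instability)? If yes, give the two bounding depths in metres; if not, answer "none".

Evaluate Δρ/ρ₀ = −αΔT + βΔS across each adjacent pair:
  70–77 m: −αΔT+βΔS = −(2.2 × 10⁻⁴)(-2.4)+(7.7 × 10⁻⁴)(+1.12) = 1.4 × 10⁻³ → stable
  77–131 m: −αΔT+βΔS = −(2.2 × 10⁻⁴)(+0.1)+(7.7 × 10⁻⁴)(+0.17) = 1.1 × 10⁻⁴ → stable
  131–135 m: −αΔT+βΔS = −(2.2 × 10⁻⁴)(-4.6)+(7.7 × 10⁻⁴)(+0.72) = 1.6 × 10⁻³ → stable
Every interval has Δρ > 0: the column is stably stratified throughout.

none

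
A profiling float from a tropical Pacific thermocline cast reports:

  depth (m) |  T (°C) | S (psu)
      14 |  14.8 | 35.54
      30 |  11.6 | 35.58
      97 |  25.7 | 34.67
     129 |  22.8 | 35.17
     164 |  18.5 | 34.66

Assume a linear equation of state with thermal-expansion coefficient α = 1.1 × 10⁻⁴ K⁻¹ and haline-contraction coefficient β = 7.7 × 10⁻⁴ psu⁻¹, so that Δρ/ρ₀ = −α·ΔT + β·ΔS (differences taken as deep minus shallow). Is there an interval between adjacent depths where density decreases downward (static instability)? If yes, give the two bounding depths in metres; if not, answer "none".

30–97 m

Evaluate Δρ/ρ₀ = −αΔT + βΔS across each adjacent pair:
  14–30 m: −αΔT+βΔS = −(1.1 × 10⁻⁴)(-3.2)+(7.7 × 10⁻⁴)(+0.04) = 3.8 × 10⁻⁴ → stable
  30–97 m: −αΔT+βΔS = −(1.1 × 10⁻⁴)(+14.1)+(7.7 × 10⁻⁴)(-0.91) = -2.3 × 10⁻³ → UNSTABLE
  97–129 m: −αΔT+βΔS = −(1.1 × 10⁻⁴)(-2.9)+(7.7 × 10⁻⁴)(+0.50) = 7.0 × 10⁻⁴ → stable
  129–164 m: −αΔT+βΔS = −(1.1 × 10⁻⁴)(-4.3)+(7.7 × 10⁻⁴)(-0.51) = 8.0 × 10⁻⁵ → stable
The 30–97 m interval has Δρ < 0: lighter water underlies denser water.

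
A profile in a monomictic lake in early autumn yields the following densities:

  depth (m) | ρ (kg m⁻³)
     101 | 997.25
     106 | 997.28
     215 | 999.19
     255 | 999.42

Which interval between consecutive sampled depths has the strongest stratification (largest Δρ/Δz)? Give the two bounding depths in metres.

106–215 m

Compute the density gradient over each adjacent pair:
  101–106 m: Δρ/Δz = 0.03/5 = 6.0 × 10⁻³ kg m⁻⁴
  106–215 m: Δρ/Δz = 1.91/109 = 0.018 kg m⁻⁴
  215–255 m: Δρ/Δz = 0.23/40 = 5.7 × 10⁻³ kg m⁻⁴
The largest gradient is in the 106–215 m interval — the pycnocline.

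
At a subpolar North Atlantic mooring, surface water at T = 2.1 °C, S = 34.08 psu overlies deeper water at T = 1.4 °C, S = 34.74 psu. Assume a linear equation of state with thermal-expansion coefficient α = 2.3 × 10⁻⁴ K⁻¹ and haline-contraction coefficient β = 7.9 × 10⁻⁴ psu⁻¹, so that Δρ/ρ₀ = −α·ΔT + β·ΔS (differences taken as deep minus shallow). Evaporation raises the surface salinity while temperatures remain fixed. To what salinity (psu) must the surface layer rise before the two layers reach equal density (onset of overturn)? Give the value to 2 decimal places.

Neutral buoyancy requires −α(T_deep − T_surf) + β(S_deep − S_surf′) = 0.
S_surf′ = S_deep − (α/β)·ΔT = 34.74 − (2.3 × 10⁻⁴/7.9 × 10⁻⁴)·(-0.7) = 34.9438 psu.
Increase required: 34.9438 − 34.08 = 0.8638 psu.

34.94 psu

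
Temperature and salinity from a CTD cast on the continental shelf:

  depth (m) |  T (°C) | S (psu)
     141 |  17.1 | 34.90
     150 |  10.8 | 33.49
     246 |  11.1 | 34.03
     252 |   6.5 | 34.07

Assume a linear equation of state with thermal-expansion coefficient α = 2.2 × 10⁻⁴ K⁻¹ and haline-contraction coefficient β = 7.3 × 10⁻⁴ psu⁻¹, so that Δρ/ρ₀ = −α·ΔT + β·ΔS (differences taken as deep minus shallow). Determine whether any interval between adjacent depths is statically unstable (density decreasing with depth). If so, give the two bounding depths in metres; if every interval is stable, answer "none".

none

Evaluate Δρ/ρ₀ = −αΔT + βΔS across each adjacent pair:
  141–150 m: −αΔT+βΔS = −(2.2 × 10⁻⁴)(-6.3)+(7.3 × 10⁻⁴)(-1.41) = 3.6 × 10⁻⁴ → stable
  150–246 m: −αΔT+βΔS = −(2.2 × 10⁻⁴)(+0.3)+(7.3 × 10⁻⁴)(+0.54) = 3.3 × 10⁻⁴ → stable
  246–252 m: −αΔT+βΔS = −(2.2 × 10⁻⁴)(-4.6)+(7.3 × 10⁻⁴)(+0.04) = 1.0 × 10⁻³ → stable
Every interval has Δρ > 0: the column is stably stratified throughout.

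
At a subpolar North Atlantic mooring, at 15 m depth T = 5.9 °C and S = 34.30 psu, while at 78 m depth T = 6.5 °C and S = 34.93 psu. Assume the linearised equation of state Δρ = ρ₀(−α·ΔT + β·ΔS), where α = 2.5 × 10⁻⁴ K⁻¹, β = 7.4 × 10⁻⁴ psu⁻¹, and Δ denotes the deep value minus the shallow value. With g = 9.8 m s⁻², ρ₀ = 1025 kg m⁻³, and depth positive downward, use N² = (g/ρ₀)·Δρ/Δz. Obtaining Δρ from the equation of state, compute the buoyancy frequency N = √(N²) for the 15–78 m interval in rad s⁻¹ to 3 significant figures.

7.01 × 10⁻³ rad s⁻¹

ΔT = +0.6 K, ΔS = +0.63 psu (deep − shallow).
Δρ/ρ₀ = −αΔT + βΔS = -1.50 × 10⁻⁴ + 4.662 × 10⁻⁴ = 3.162 × 10⁻⁴, so Δρ ≈ 0.3241 kg m⁻³.
N² = (g/ρ₀)·Δρ/Δz = g·(Δρ/ρ₀)/Δz = 9.8 × 3.162 × 10⁻⁴ / 63 = 4.9187 × 10⁻⁵ s⁻².
N = √(4.9187 × 10⁻⁵) = 7.0133 × 10⁻³ rad s⁻¹ ≈ 7.01 × 10⁻³ rad s⁻¹.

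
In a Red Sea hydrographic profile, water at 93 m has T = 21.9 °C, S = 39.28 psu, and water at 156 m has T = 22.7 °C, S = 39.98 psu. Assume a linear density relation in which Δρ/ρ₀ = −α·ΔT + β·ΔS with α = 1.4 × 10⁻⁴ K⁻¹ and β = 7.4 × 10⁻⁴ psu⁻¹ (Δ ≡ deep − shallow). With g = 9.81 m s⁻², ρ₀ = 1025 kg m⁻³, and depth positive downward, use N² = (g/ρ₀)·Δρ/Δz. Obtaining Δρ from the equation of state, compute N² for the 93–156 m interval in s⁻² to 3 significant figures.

6.32 × 10⁻⁵ s⁻²

ΔT = +0.8 K, ΔS = +0.70 psu (deep − shallow).
Δρ/ρ₀ = −αΔT + βΔS = -1.12 × 10⁻⁴ + 5.18 × 10⁻⁴ = 4.06 × 10⁻⁴, so Δρ ≈ 0.4161 kg m⁻³.
N² = (g/ρ₀)·Δρ/Δz = g·(Δρ/ρ₀)/Δz = 9.81 × 4.06 × 10⁻⁴ / 63 = 6.3220 × 10⁻⁵ s⁻² ≈ 6.32 × 10⁻⁵ s⁻².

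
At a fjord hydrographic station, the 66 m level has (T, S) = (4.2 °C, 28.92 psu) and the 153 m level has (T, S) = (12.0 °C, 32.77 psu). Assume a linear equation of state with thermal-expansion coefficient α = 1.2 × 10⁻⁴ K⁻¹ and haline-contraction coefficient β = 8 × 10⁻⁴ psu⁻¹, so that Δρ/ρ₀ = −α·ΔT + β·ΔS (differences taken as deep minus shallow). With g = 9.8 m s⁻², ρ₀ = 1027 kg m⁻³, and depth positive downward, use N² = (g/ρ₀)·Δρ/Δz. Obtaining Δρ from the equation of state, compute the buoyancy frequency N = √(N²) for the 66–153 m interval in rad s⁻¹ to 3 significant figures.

ΔT = +7.8 K, ΔS = +3.85 psu (deep − shallow).
Δρ/ρ₀ = −αΔT + βΔS = -9.36 × 10⁻⁴ + 3.08 × 10⁻³ = 2.144 × 10⁻³, so Δρ ≈ 2.202 kg m⁻³.
N² = (g/ρ₀)·Δρ/Δz = g·(Δρ/ρ₀)/Δz = 9.8 × 2.144 × 10⁻³ / 87 = 2.4151 × 10⁻⁴ s⁻².
N = √(2.4151 × 10⁻⁴) = 0.015541 rad s⁻¹ ≈ 0.0155 rad s⁻¹.

0.0155 rad s⁻¹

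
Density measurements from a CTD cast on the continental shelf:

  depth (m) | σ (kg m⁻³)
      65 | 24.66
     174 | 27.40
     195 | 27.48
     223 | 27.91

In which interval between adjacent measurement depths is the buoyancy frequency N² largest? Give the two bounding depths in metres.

Compute the density gradient over each adjacent pair:
  65–174 m: Δρ/Δz = 2.74/109 = 0.025 kg m⁻⁴
  174–195 m: Δρ/Δz = 0.08/21 = 3.8 × 10⁻³ kg m⁻⁴
  195–223 m: Δρ/Δz = 0.43/28 = 0.015 kg m⁻⁴
The largest gradient is in the 65–174 m interval — the pycnocline.

65–174 m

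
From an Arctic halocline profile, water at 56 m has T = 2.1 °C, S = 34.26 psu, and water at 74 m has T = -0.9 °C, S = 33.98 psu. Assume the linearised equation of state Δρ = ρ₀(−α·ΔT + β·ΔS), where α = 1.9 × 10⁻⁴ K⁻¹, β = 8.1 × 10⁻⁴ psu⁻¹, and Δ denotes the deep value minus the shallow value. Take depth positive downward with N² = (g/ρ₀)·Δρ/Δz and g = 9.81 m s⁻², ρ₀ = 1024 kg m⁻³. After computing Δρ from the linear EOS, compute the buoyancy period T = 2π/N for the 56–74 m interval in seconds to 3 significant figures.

ΔT = -3.0 K, ΔS = -0.28 psu (deep − shallow).
Δρ/ρ₀ = −αΔT + βΔS = 5.70 × 10⁻⁴ − 2.268 × 10⁻⁴ = 3.432 × 10⁻⁴, so Δρ ≈ 0.3514 kg m⁻³.
N² = (g/ρ₀)·Δρ/Δz = g·(Δρ/ρ₀)/Δz = 9.81 × 3.432 × 10⁻⁴ / 18 = 1.8704 × 10⁻⁴ s⁻².
N = √(1.8704 × 10⁻⁴) = 0.013676 rad s⁻¹ → T = 2π/N = 459.43 s ≈ 459 s.

459 s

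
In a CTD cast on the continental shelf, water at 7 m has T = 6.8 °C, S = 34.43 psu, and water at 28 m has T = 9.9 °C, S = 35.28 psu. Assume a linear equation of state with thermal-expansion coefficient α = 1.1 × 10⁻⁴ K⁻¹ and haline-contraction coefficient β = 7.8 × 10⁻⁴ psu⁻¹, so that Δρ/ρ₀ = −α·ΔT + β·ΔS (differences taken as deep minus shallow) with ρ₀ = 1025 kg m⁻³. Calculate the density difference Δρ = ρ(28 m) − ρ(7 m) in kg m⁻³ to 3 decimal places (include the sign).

ΔT = +3.1 K, ΔS = +0.85 psu (deep − shallow).
Δρ/ρ₀ = −(1.1 × 10⁻⁴)(+3.1) + (7.8 × 10⁻⁴)(+0.85) = 3.22 × 10⁻⁴.
Δρ = 1025 × (3.22 × 10⁻⁴) = +0.330 kg m⁻³.
Positive Δρ: denser below, stable.

+0.330 kg m⁻³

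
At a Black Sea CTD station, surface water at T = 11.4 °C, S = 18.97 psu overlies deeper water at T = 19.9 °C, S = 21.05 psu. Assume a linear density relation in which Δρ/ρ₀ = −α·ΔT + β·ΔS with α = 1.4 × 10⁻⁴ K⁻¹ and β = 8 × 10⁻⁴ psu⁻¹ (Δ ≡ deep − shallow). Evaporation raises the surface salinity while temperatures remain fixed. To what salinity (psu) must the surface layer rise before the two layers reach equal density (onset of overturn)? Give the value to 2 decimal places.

19.56 psu

Neutral buoyancy requires −α(T_deep − T_surf) + β(S_deep − S_surf′) = 0.
S_surf′ = S_deep − (α/β)·ΔT = 21.05 − (1.4 × 10⁻⁴/8 × 10⁻⁴)·(+8.5) = 19.5625 psu.
Increase required: 19.5625 − 18.97 = 0.5925 psu.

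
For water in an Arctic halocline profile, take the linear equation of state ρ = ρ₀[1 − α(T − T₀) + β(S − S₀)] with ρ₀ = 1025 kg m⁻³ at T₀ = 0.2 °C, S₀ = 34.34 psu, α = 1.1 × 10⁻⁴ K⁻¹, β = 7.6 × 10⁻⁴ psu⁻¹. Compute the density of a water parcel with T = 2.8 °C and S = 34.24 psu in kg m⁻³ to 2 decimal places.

T − T₀ = +2.6 K, S − S₀ = -0.10 psu.
Bracket = 1 − α·(+2.6) + β·(-0.10) = 1 + (-3.62 × 10⁻⁴) = 0.9996380.
ρ = 1025 × 0.9996380 = 1024.63 kg m⁻³.

1024.63 kg m⁻³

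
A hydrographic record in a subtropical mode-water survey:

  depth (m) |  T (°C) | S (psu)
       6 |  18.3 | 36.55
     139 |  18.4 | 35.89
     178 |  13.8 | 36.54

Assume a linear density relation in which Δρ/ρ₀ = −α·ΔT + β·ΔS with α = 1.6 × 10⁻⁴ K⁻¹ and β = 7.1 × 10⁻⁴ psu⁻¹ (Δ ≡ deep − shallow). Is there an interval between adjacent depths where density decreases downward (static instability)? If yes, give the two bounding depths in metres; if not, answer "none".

6–139 m

Evaluate Δρ/ρ₀ = −αΔT + βΔS across each adjacent pair:
  6–139 m: −αΔT+βΔS = −(1.6 × 10⁻⁴)(+0.1)+(7.1 × 10⁻⁴)(-0.66) = -4.8 × 10⁻⁴ → UNSTABLE
  139–178 m: −αΔT+βΔS = −(1.6 × 10⁻⁴)(-4.6)+(7.1 × 10⁻⁴)(+0.65) = 1.2 × 10⁻³ → stable
The 6–139 m interval has Δρ < 0: lighter water underlies denser water.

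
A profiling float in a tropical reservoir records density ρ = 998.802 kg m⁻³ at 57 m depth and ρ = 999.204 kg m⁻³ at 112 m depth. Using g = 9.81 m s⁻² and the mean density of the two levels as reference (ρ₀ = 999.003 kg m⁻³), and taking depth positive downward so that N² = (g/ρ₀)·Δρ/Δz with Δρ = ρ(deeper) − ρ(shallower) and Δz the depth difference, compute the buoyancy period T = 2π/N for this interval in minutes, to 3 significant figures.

12.4 min

Δρ = 999.204 − 998.802 = 0.402 kg m⁻³ over Δz = 112 − 57 = 55 m.
N² = (9.81/999.003) × (0.402/55) = 7.1774 × 10⁻⁵ s⁻².
N = √(7.1774 × 10⁻⁵) = 8.4720 × 10⁻³ rad s⁻¹, so T = 2π/N = 741.64 s = 12.361 min ≈ 12.4 min.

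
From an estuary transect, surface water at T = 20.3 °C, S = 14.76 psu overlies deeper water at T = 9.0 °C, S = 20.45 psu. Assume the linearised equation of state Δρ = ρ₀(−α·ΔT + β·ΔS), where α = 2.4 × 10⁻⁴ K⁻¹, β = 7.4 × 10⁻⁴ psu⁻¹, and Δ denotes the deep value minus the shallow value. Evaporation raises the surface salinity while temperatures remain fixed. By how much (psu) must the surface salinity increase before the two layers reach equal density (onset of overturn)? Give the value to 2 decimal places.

9.35 psu

Neutral buoyancy requires −α(T_deep − T_surf) + β(S_deep − S_surf′) = 0.
S_surf′ = S_deep − (α/β)·ΔT = 20.45 − (2.4 × 10⁻⁴/7.4 × 10⁻⁴)·(-11.3) = 24.1149 psu.
Increase required: 24.1149 − 14.76 = 9.3549 psu.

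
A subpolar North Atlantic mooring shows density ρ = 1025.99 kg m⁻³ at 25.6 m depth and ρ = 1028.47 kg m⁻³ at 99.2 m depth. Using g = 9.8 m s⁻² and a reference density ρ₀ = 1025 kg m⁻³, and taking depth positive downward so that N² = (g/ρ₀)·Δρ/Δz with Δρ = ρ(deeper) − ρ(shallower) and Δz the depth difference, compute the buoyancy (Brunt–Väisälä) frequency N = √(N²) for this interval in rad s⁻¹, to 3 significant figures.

0.0179 rad s⁻¹

Δρ = 1028.47 − 1025.99 = 2.48 kg m⁻³ over Δz = 99.2 − 25.6 = 73.6 m.
N² = (9.8/1025) × (2.48/73.6) = 3.2216 × 10⁻⁴ s⁻².
N = √(3.2216 × 10⁻⁴) = 0.017949 rad s⁻¹ ≈ 0.0179 rad s⁻¹.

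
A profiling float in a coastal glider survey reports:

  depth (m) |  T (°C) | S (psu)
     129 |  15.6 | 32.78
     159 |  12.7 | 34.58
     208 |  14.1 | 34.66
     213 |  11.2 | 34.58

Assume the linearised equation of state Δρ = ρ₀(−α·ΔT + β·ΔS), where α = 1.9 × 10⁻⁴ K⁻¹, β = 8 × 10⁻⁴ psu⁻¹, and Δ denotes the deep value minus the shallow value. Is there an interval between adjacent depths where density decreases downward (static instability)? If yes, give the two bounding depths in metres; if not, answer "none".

Evaluate Δρ/ρ₀ = −αΔT + βΔS across each adjacent pair:
  129–159 m: −αΔT+βΔS = −(1.9 × 10⁻⁴)(-2.9)+(8 × 10⁻⁴)(+1.80) = 2.0 × 10⁻³ → stable
  159–208 m: −αΔT+βΔS = −(1.9 × 10⁻⁴)(+1.4)+(8 × 10⁻⁴)(+0.08) = -2.0 × 10⁻⁴ → UNSTABLE
  208–213 m: −αΔT+βΔS = −(1.9 × 10⁻⁴)(-2.9)+(8 × 10⁻⁴)(-0.08) = 4.9 × 10⁻⁴ → stable
The 159–208 m interval has Δρ < 0: lighter water underlies denser water.

159–208 m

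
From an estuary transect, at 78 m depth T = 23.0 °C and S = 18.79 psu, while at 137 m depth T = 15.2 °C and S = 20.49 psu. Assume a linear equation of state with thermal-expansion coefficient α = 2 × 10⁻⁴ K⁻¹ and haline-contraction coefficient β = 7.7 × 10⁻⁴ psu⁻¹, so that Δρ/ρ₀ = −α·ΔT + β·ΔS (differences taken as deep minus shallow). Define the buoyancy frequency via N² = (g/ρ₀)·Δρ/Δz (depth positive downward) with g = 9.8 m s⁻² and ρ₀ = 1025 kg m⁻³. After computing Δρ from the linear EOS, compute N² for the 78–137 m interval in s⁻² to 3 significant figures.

ΔT = -7.8 K, ΔS = +1.70 psu (deep − shallow).
Δρ/ρ₀ = −αΔT + βΔS = 1.56 × 10⁻³ + 1.309 × 10⁻³ = 2.869 × 10⁻³, so Δρ ≈ 2.941 kg m⁻³.
N² = (g/ρ₀)·Δρ/Δz = g·(Δρ/ρ₀)/Δz = 9.8 × 2.869 × 10⁻³ / 59 = 4.7655 × 10⁻⁴ s⁻² ≈ 4.77 × 10⁻⁴ s⁻².

4.77 × 10⁻⁴ s⁻²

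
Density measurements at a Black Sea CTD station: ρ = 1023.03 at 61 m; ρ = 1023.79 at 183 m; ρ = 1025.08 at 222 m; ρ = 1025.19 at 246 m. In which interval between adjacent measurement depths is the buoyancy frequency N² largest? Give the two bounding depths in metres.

Compute the density gradient over each adjacent pair:
  61–183 m: Δρ/Δz = 0.76/122 = 6.2 × 10⁻³ kg m⁻⁴
  183–222 m: Δρ/Δz = 1.29/39 = 0.033 kg m⁻⁴
  222–246 m: Δρ/Δz = 0.11/24 = 4.6 × 10⁻³ kg m⁻⁴
The largest gradient is in the 183–222 m interval — the pycnocline.

183–222 m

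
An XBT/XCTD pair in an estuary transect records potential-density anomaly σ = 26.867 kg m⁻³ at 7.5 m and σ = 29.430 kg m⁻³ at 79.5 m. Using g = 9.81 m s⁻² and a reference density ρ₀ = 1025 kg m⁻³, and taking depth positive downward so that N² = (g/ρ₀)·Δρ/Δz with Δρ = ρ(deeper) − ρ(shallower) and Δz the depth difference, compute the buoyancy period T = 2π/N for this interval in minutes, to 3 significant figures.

5.67 min

Δρ = 1029.430 − 1026.867 = 2.563 kg m⁻³ over Δz = 79.5 − 7.5 = 72 m.
N² = (9.81/1025) × (2.563/72) = 3.4069 × 10⁻⁴ s⁻².
N = √(3.4069 × 10⁻⁴) = 0.018458 rad s⁻¹, so T = 2π/N = 340.40 s = 5.6733 min ≈ 5.67 min.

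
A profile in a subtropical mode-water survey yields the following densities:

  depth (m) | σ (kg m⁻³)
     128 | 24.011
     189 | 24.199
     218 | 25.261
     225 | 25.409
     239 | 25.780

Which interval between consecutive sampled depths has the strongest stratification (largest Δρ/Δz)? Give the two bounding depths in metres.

189–218 m

Compute the density gradient over each adjacent pair:
  128–189 m: Δρ/Δz = 0.188/61 = 3.1 × 10⁻³ kg m⁻⁴
  189–218 m: Δρ/Δz = 1.062/29 = 0.037 kg m⁻⁴
  218–225 m: Δρ/Δz = 0.148/7 = 0.021 kg m⁻⁴
  225–239 m: Δρ/Δz = 0.371/14 = 0.026 kg m⁻⁴
The largest gradient is in the 189–218 m interval — the pycnocline.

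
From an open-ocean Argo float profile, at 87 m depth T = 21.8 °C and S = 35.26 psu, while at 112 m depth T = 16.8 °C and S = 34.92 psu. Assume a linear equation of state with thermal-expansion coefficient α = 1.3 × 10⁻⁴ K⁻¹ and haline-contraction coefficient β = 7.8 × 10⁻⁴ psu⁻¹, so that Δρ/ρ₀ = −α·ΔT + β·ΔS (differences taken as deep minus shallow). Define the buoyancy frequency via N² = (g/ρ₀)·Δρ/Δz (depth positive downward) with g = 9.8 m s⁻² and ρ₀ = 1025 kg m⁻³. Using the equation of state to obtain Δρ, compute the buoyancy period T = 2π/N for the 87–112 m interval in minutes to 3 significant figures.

ΔT = -5.0 K, ΔS = -0.34 psu (deep − shallow).
Δρ/ρ₀ = −αΔT + βΔS = 6.50 × 10⁻⁴ − 2.652 × 10⁻⁴ = 3.848 × 10⁻⁴, so Δρ ≈ 0.3944 kg m⁻³.
N² = (g/ρ₀)·Δρ/Δz = g·(Δρ/ρ₀)/Δz = 9.8 × 3.848 × 10⁻⁴ / 25 = 1.5084 × 10⁻⁴ s⁻².
N = √(1.5084 × 10⁻⁴) = 0.012282 rad s⁻¹ → T = 2π/N = 511.58 s = 8.5263 min ≈ 8.53 min.

8.53 min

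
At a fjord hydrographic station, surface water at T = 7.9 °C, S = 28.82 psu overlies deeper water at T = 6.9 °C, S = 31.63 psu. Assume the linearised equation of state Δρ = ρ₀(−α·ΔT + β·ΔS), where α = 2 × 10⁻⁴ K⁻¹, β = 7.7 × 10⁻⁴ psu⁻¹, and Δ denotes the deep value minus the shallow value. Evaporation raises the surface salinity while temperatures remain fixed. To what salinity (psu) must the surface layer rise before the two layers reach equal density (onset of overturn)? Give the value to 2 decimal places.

Neutral buoyancy requires −α(T_deep − T_surf) + β(S_deep − S_surf′) = 0.
S_surf′ = S_deep − (α/β)·ΔT = 31.63 − (2 × 10⁻⁴/7.7 × 10⁻⁴)·(-1.0) = 31.8897 psu.
Increase required: 31.8897 − 28.82 = 3.0697 psu.

31.89 psu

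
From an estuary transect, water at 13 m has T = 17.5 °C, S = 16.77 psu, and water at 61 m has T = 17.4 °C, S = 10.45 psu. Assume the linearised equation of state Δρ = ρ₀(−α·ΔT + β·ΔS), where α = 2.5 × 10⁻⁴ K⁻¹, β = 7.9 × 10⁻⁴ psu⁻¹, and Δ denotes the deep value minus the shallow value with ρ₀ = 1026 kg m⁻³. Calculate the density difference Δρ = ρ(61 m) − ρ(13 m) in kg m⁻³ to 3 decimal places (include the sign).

ΔT = -0.1 K, ΔS = -6.32 psu (deep − shallow).
Δρ/ρ₀ = −(2.5 × 10⁻⁴)(-0.1) + (7.9 × 10⁻⁴)(-6.32) = -4.9678 × 10⁻³.
Δρ = 1026 × (-4.9678 × 10⁻³) = -5.097 kg m⁻³.
Negative Δρ: lighter below, statically unstable.

-5.097 kg m⁻³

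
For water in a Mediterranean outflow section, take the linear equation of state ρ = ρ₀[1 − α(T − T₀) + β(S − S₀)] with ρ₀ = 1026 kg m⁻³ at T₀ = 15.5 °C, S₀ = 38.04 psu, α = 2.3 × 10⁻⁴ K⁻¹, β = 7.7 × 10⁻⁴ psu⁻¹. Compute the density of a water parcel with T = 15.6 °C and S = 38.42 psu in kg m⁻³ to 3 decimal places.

T − T₀ = +0.1 K, S − S₀ = +0.38 psu.
Bracket = 1 − α·(+0.1) + β·(+0.38) = 1 + (2.696 × 10⁻⁴) = 1.0002696.
ρ = 1026 × 1.0002696 = 1026.277 kg m⁻³.

1026.277 kg m⁻³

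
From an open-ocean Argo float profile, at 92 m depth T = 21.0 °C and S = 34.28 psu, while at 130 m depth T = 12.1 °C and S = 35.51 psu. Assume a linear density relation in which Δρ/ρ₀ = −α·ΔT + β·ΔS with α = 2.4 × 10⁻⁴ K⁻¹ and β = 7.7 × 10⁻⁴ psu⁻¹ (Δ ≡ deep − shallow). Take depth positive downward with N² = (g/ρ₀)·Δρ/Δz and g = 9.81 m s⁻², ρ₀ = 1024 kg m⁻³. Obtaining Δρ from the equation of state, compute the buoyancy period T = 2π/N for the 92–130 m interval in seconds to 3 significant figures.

223 s

ΔT = -8.9 K, ΔS = +1.23 psu (deep − shallow).
Δρ/ρ₀ = −αΔT + βΔS = 2.136 × 10⁻³ + 9.471 × 10⁻⁴ = 3.0831 × 10⁻³, so Δρ ≈ 3.157 kg m⁻³.
N² = (g/ρ₀)·Δρ/Δz = g·(Δρ/ρ₀)/Δz = 9.81 × 3.0831 × 10⁻³ / 38 = 7.9593 × 10⁻⁴ s⁻².
N = √(7.9593 × 10⁻⁴) = 0.028212 rad s⁻¹ → T = 2π/N = 222.71 s ≈ 223 s.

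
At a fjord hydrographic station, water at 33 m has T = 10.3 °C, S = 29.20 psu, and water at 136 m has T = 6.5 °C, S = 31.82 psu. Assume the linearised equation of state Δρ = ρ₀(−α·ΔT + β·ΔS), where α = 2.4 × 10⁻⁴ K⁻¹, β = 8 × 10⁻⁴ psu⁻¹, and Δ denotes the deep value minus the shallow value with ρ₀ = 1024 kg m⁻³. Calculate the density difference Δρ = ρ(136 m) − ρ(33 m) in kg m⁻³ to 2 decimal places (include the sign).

+3.08 kg m⁻³

ΔT = -3.8 K, ΔS = +2.62 psu (deep − shallow).
Δρ/ρ₀ = −(2.4 × 10⁻⁴)(-3.8) + (8 × 10⁻⁴)(+2.62) = 3.008 × 10⁻³.
Δρ = 1024 × (3.008 × 10⁻³) = +3.08 kg m⁻³.
Positive Δρ: denser below, stable.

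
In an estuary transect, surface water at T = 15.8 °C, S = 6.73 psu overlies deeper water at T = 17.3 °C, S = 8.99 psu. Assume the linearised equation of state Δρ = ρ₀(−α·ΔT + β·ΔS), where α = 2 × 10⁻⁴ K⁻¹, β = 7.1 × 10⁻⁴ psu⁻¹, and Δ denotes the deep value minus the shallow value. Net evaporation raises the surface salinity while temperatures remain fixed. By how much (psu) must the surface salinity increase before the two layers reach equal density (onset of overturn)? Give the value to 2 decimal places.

Neutral buoyancy requires −α(T_deep − T_surf) + β(S_deep − S_surf′) = 0.
S_surf′ = S_deep − (α/β)·ΔT = 8.99 − (2 × 10⁻⁴/7.1 × 10⁻⁴)·(+1.5) = 8.5675 psu.
Increase required: 8.5675 − 6.73 = 1.8375 psu.

1.84 psu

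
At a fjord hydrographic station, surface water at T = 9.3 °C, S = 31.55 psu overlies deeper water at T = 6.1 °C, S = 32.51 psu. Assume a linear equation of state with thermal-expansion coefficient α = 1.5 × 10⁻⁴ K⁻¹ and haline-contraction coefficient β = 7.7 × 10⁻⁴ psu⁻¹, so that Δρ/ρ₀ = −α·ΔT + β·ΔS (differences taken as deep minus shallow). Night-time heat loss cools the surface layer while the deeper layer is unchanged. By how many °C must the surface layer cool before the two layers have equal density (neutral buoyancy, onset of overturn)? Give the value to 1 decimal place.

8.1 °C

Neutral buoyancy requires Δρ = 0, i.e. −α(T_deep − T_surf′) + β(S_deep − S_surf) = 0.
T_surf′ = T_deep − (β/α)·ΔS = 6.1 − (7.7 × 10⁻⁴/1.5 × 10⁻⁴)·(+0.96) = 1.172 °C.
Cooling required: 9.3 − (1.172) = 8.128 °C.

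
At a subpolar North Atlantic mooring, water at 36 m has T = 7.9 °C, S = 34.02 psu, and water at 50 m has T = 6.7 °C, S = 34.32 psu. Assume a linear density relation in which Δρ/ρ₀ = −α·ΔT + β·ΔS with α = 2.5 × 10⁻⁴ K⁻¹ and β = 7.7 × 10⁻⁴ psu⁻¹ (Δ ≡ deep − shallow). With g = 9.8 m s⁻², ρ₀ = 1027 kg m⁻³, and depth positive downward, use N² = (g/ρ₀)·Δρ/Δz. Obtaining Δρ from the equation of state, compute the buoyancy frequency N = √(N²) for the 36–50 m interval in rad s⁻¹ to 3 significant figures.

0.0193 rad s⁻¹

ΔT = -1.2 K, ΔS = +0.30 psu (deep − shallow).
Δρ/ρ₀ = −αΔT + βΔS = 3.00 × 10⁻⁴ + 2.31 × 10⁻⁴ = 5.31 × 10⁻⁴, so Δρ ≈ 0.5453 kg m⁻³.
N² = (g/ρ₀)·Δρ/Δz = g·(Δρ/ρ₀)/Δz = 9.8 × 5.31 × 10⁻⁴ / 14 = 3.7170 × 10⁻⁴ s⁻².
N = √(3.7170 × 10⁻⁴) = 0.019280 rad s⁻¹ ≈ 0.0193 rad s⁻¹.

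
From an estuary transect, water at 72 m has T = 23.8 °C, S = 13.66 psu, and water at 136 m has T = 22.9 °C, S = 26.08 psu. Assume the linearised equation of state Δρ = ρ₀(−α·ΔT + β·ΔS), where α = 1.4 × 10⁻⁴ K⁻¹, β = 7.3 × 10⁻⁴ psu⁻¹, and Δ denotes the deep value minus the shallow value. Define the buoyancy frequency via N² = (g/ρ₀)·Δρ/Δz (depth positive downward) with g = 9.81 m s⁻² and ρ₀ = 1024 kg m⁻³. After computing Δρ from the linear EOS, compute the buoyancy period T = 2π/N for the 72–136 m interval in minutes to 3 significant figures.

ΔT = -0.9 K, ΔS = +12.42 psu (deep − shallow).
Δρ/ρ₀ = −αΔT + βΔS = 1.26 × 10⁻⁴ + 9.0666 × 10⁻³ = 9.1926 × 10⁻³, so Δρ ≈ 9.413 kg m⁻³.
N² = (g/ρ₀)·Δρ/Δz = g·(Δρ/ρ₀)/Δz = 9.81 × 9.1926 × 10⁻³ / 64 = 1.4091 × 10⁻³ s⁻².
N = √(1.4091 × 10⁻³) = 0.037538 rad s⁻¹ → T = 2π/N = 167.38 s = 2.7897 min ≈ 2.79 min.

2.79 min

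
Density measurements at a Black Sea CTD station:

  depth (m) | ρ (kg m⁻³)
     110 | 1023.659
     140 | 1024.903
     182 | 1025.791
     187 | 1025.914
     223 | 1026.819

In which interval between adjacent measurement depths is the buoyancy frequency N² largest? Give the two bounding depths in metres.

Compute the density gradient over each adjacent pair:
  110–140 m: Δρ/Δz = 1.244/30 = 0.041 kg m⁻⁴
  140–182 m: Δρ/Δz = 0.888/42 = 0.021 kg m⁻⁴
  182–187 m: Δρ/Δz = 0.123/5 = 0.025 kg m⁻⁴
  187–223 m: Δρ/Δz = 0.905/36 = 0.025 kg m⁻⁴
The largest gradient is in the 110–140 m interval — the pycnocline.

110–140 m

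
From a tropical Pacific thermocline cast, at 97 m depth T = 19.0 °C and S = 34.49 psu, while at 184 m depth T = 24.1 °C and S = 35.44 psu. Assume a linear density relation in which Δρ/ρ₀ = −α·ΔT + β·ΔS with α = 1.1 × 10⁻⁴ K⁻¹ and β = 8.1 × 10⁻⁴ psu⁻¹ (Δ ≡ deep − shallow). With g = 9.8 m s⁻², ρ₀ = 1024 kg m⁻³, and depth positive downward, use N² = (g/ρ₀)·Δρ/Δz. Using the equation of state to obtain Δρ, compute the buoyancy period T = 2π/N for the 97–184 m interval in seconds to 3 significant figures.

1.30 × 10³ s

ΔT = +5.1 K, ΔS = +0.95 psu (deep − shallow).
Δρ/ρ₀ = −αΔT + βΔS = -5.61 × 10⁻⁴ + 7.695 × 10⁻⁴ = 2.085 × 10⁻⁴, so Δρ ≈ 0.2135 kg m⁻³.
N² = (g/ρ₀)·Δρ/Δz = g·(Δρ/ρ₀)/Δz = 9.8 × 2.085 × 10⁻⁴ / 87 = 2.3486 × 10⁻⁵ s⁻².
N = √(2.3486 × 10⁻⁵) = 4.8462 × 10⁻³ rad s⁻¹ → T = 2π/N = 1.2965 × 10³ s ≈ 1.30 × 10³ s.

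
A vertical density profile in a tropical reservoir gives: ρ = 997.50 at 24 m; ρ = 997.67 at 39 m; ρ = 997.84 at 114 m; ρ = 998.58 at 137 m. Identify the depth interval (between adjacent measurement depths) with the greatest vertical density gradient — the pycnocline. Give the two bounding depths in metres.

114–137 m

Compute the density gradient over each adjacent pair:
  24–39 m: Δρ/Δz = 0.17/15 = 0.011 kg m⁻⁴
  39–114 m: Δρ/Δz = 0.17/75 = 2.3 × 10⁻³ kg m⁻⁴
  114–137 m: Δρ/Δz = 0.74/23 = 0.032 kg m⁻⁴
The largest gradient is in the 114–137 m interval — the pycnocline.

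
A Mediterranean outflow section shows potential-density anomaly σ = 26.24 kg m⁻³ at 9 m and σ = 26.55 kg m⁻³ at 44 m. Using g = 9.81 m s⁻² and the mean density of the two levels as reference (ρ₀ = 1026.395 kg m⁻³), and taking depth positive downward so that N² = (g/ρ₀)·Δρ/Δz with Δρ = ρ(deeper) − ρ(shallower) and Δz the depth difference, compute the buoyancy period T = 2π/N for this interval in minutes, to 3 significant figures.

Δρ = 1026.55 − 1026.24 = 0.31 kg m⁻³ over Δz = 44 − 9 = 35 m.
N² = (9.81/1026.395) × (0.31/35) = 8.4654 × 10⁻⁵ s⁻².
N = √(8.4654 × 10⁻⁵) = 9.2008 × 10⁻³ rad s⁻¹, so T = 2π/N = 682.90 s = 11.382 min ≈ 11.4 min.

11.4 min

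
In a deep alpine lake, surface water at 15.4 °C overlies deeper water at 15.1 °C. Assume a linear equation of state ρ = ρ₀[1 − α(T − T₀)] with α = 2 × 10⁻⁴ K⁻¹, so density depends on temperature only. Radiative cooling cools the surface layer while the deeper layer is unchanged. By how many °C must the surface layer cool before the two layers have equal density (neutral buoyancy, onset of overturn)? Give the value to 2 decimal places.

With temperature the only control, equal density requires T_surf′ = T_deep.
T_surf′ = 15.1 °C.
Cooling required: 15.4 − 15.1 = 0.30 °C.

0.30 °C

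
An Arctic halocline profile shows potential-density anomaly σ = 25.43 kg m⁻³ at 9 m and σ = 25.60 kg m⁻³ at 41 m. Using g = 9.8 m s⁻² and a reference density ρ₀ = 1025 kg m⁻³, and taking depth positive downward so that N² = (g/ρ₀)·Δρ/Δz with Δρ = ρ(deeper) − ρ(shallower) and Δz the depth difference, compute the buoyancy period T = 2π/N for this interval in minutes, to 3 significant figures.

Δρ = 1025.60 − 1025.43 = 0.17 kg m⁻³ over Δz = 41 − 9 = 32 m.
N² = (9.8/1025) × (0.17/32) = 5.0793 × 10⁻⁵ s⁻².
N = √(5.0793 × 10⁻⁵) = 7.1269 × 10⁻³ rad s⁻¹, so T = 2π/N = 881.62 s = 14.694 min ≈ 14.7 min.

14.7 min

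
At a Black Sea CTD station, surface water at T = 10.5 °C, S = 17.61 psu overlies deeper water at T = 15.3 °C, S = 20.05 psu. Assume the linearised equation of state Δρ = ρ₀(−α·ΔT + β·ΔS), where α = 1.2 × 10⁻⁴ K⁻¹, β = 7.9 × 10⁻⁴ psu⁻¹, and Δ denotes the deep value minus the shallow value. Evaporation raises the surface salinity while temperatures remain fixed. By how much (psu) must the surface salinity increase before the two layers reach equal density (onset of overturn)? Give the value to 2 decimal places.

Neutral buoyancy requires −α(T_deep − T_surf) + β(S_deep − S_surf′) = 0.
S_surf′ = S_deep − (α/β)·ΔT = 20.05 − (1.2 × 10⁻⁴/7.9 × 10⁻⁴)·(+4.8) = 19.3209 psu.
Increase required: 19.3209 − 17.61 = 1.7109 psu.

1.71 psu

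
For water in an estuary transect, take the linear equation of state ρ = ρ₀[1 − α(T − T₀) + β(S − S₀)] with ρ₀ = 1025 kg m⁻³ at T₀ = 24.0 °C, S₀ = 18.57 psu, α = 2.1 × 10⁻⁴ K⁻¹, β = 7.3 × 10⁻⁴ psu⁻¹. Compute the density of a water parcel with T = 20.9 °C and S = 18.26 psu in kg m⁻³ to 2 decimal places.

1025.44 kg m⁻³

T − T₀ = -3.1 K, S − S₀ = -0.31 psu.
Bracket = 1 − α·(-3.1) + β·(-0.31) = 1 + (4.247 × 10⁻⁴) = 1.0004247.
ρ = 1025 × 1.0004247 = 1025.44 kg m⁻³.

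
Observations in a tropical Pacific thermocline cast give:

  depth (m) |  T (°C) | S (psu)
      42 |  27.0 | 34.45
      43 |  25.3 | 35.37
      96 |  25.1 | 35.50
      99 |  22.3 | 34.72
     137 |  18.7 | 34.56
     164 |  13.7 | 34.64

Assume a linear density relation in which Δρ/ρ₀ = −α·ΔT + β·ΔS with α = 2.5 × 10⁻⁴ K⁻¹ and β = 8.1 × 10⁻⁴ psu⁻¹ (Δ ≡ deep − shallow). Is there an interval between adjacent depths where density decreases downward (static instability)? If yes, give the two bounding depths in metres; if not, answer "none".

Evaluate Δρ/ρ₀ = −αΔT + βΔS across each adjacent pair:
  42–43 m: −αΔT+βΔS = −(2.5 × 10⁻⁴)(-1.7)+(8.1 × 10⁻⁴)(+0.92) = 1.2 × 10⁻³ → stable
  43–96 m: −αΔT+βΔS = −(2.5 × 10⁻⁴)(-0.2)+(8.1 × 10⁻⁴)(+0.13) = 1.6 × 10⁻⁴ → stable
  96–99 m: −αΔT+βΔS = −(2.5 × 10⁻⁴)(-2.8)+(8.1 × 10⁻⁴)(-0.78) = 6.8 × 10⁻⁵ → stable
  99–137 m: −αΔT+βΔS = −(2.5 × 10⁻⁴)(-3.6)+(8.1 × 10⁻⁴)(-0.16) = 7.7 × 10⁻⁴ → stable
  137–164 m: −αΔT+βΔS = −(2.5 × 10⁻⁴)(-5.0)+(8.1 × 10⁻⁴)(+0.08) = 1.3 × 10⁻³ → stable
Every interval has Δρ > 0: the column is stably stratified throughout.

none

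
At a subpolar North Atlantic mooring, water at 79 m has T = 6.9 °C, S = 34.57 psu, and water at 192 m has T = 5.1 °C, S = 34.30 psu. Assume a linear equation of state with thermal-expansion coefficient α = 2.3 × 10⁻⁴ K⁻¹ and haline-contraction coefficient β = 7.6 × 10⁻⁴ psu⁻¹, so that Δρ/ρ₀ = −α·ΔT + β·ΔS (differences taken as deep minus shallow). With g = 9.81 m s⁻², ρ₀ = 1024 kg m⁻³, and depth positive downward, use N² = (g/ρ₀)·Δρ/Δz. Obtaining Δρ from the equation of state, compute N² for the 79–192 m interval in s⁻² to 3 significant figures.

ΔT = -1.8 K, ΔS = -0.27 psu (deep − shallow).
Δρ/ρ₀ = −αΔT + βΔS = 4.14 × 10⁻⁴ − 2.052 × 10⁻⁴ = 2.088 × 10⁻⁴, so Δρ ≈ 0.2138 kg m⁻³.
N² = (g/ρ₀)·Δρ/Δz = g·(Δρ/ρ₀)/Δz = 9.81 × 2.088 × 10⁻⁴ / 113 = 1.8127 × 10⁻⁵ s⁻² ≈ 1.81 × 10⁻⁵ s⁻².

1.81 × 10⁻⁵ s⁻²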